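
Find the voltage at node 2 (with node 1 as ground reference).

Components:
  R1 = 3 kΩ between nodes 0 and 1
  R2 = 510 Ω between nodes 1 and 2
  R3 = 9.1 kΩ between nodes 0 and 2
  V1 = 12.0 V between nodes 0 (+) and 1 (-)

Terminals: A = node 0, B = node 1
Nodal analysis, taking node 1 as the 0 V reference.
Source V1 fixes V_0 = 12 V.
KCL at each unknown node (sum of currents leaving = 0; resistances in Ω):
  Node 2: (V_2 - 0)/510 + (V_2 - 12)/9100 = 0
Collecting terms: 0.002071 × V_2 = 0.001319  =>  V_2 = 0.6368 V
The requested potential is V_2 = 0.6368 V.

Final answer: V_2 = 0.6368 V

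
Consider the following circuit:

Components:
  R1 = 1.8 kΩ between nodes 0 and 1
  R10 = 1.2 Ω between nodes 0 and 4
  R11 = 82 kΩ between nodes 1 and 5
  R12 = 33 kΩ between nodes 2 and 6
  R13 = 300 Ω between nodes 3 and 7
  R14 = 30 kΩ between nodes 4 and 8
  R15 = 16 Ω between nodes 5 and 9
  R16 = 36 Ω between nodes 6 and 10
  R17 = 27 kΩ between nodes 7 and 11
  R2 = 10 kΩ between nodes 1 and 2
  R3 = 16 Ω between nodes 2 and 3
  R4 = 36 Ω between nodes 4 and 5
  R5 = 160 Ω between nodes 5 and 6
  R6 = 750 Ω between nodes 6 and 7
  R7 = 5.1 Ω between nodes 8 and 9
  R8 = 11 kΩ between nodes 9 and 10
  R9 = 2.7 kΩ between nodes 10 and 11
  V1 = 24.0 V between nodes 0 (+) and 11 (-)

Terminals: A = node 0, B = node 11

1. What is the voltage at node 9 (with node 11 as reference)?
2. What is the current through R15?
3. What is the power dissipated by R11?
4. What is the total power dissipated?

Nodal analysis, taking node 11 as the 0 V reference.
Source V1 fixes V_0 = 24 V.
KCL at each unknown node (sum of currents leaving = 0; resistances in Ω):
  Node 1: (V_1 - 24)/1800 + (V_1 - V_2)/10000 + (V_1 - V_5)/82000 = 0
  Node 2: (V_2 - V_1)/10000 + (V_2 - V_3)/16 + (V_2 - V_6)/33000 = 0
  Node 3: (V_3 - V_2)/16 + (V_3 - V_7)/300 = 0
  Node 4: (V_4 - V_5)/36 + (V_4 - 24)/1.2 + (V_4 - V_8)/30000 = 0
  Node 5: (V_5 - V_4)/36 + (V_5 - V_6)/160 + (V_5 - V_1)/82000 + (V_5 - V_9)/16 = 0
  Node 6: (V_6 - V_5)/160 + (V_6 - V_7)/750 + (V_6 - V_2)/33000 + (V_6 - V_10)/36 = 0
  Node 7: (V_7 - V_6)/750 + (V_7 - V_3)/300 + (V_7 - 0)/27000 = 0
  Node 8: (V_8 - V_9)/5.1 + (V_8 - V_4)/30000 = 0
  Node 9: (V_9 - V_8)/5.1 + (V_9 - V_10)/11000 + (V_9 - V_5)/16 = 0
  Node 10: (V_10 - V_9)/11000 + (V_10 - 0)/2700 + (V_10 - V_6)/36 = 0
Collecting terms (coefficients in siemens):
  0.0006678·V_1 - 0.0001·V_2 - 0.0000122·V_5 = 0.01333
  0.06263·V_2 - 0.0001·V_1 - 0.0625·V_3 - 0.0000303·V_6 = 0
  0.06583·V_3 - 0.0625·V_2 - 0.003333·V_7 = 0
  0.8611·V_4 - 0.02778·V_5 - 0.00003333·V_8 = 20
  0.09654·V_5 - 0.0000122·V_1 - 0.02778·V_4 - 0.00625·V_6 - 0.0625·V_9 = 0
  0.03539·V_6 - 0.0000303·V_2 - 0.00625·V_5 - 0.001333·V_7 - 0.02778·V_10 = 0
  0.004704·V_7 - 0.003333·V_3 - 0.001333·V_6 = 0
  0.1961·V_8 - 0.00003333·V_4 - 0.1961·V_9 = 0
  0.2587·V_9 - 0.0625·V_5 - 0.1961·V_8 - 0.00009091·V_10 = 0
  0.02824·V_10 - 0.02778·V_6 - 0.00009091·V_9 = 0
Solving these 10 simultaneous equations (Gaussian elimination) gives:
  V_1 = 23.68 V, V_2 = 21.89 V, V_3 = 21.89 V, V_4 = 23.99 V
  V_5 = 23.67 V, V_6 = 22.29 V, V_7 = 21.83 V, V_8 = 23.67 V
  V_9 = 23.67 V, V_10 = 22.01 V
Part 1:
  Read off the nodal solution: V_9 = 23.67 V
Part 2:
  I_R15 = (V_5 - V_9)/R15 = (23.67 - 23.67)/16 = 0.0001409 A
  Magnitude: I_R15 = 0.0001409 A
Part 3:
  I_R11 = (V_1 - V_5)/R11 = (23.68 - 23.67)/82000 = 0.000000053 A
  P_R11 = I_R11² × R11 = (0.000000053)² × 82000 = 0.0000000002304 W
Part 4:
  Power in each resistor, P = (ΔV)²/R:
    P_R1 = (24 - 23.68)²/1800 = 0.00005756 W
    P_R2 = (23.68 - 21.89)²/10000 = 0.0003196 W
    P_R3 = (21.89 - 21.89)²/16 = 0.0000005836 W
    P_R4 = (23.99 - 23.67)²/36 = 0.002768 W
    P_R5 = (23.67 - 22.29)²/160 = 0.01191 W
    P_R6 = (22.29 - 21.83)²/750 = 0.000286 W
    P_R7 = (23.67 - 23.67)²/5.1 = 0.0000000005726 W
    P_R8 = (23.67 - 22.01)²/11000 = 0.0002524 W
    P_R9 = (22.01 - 0)²/2700 = 0.1793 W
    P_R10 = (24 - 23.99)²/1.2 = 0.0000925 W
    P_R11 = (23.68 - 23.67)²/82000 = 0.0000000002304 W
    P_R12 = (21.89 - 22.29)²/33000 = 0.000004917 W
    P_R13 = (21.89 - 21.83)²/300 = 0.00001094 W
    P_R14 = (23.99 - 23.67)²/30000 = 0.000003368 W
    P_R15 = (23.67 - 23.67)²/16 = 0.0000003176 W
    P_R16 = (22.29 - 22.01)²/36 = 0.002303 W
    P_R17 = (21.83 - 0)²/27000 = 0.01765 W
  P_total = P_R1 + P_R2 + P_R3 + P_R4 + P_R5 + P_R6 + P_R7 + P_R8 + P_R9 + P_R10 + P_R11 + P_R12 + P_R13 + P_R14 + P_R15 + P_R16 + P_R17 = 0.215 W

Final answers:
1. V_9 = 23.67 V
2. I_R15 = 0.0001409 A
3. P_R11 = 2.304e-10 W
4. P_total = 0.215 W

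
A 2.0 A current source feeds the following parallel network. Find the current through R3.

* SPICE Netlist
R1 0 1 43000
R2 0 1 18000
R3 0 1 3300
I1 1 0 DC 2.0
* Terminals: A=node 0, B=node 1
All resistors sit directly between nodes 0 and 1, so they are in parallel and share one voltage V; the full source current 2 A splits among them.
1/R_par = 1/43000 + 1/18000 + 1/3300 = 0.0003818 S  =>  R_par = 2619 Ω
V = I × R_par = 2 × 2619 = 5238 V
I_R3 = V/R3 = 5238/3300 = 1.587 A

Final answer: 1.587 A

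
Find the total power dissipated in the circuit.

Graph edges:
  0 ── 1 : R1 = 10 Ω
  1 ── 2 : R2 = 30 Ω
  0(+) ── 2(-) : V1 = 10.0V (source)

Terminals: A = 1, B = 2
Nodal analysis, taking node 2 as the 0 V reference.
Source V1 fixes V_0 = 10 V.
KCL at each unknown node (sum of currents leaving = 0; resistances in Ω):
  Node 1: (V_1 - 10)/10 + (V_1 - 0)/30 = 0
Collecting terms: 0.1333 × V_1 = 1  =>  V_1 = 7.5 V
Power in each resistor, P = (ΔV)²/R:
  P_R1 = (10 - 7.5)²/10 = 0.625 W
  P_R2 = (7.5 - 0)²/30 = 1.875 W
P_total = P_R1 + P_R2 = 2.5 W

Final answer: 2.5 W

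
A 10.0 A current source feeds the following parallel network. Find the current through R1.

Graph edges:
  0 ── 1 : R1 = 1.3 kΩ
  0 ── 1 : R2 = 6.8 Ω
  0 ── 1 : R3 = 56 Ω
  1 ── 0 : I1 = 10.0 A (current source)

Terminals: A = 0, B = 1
All resistors sit directly between nodes 0 and 1, so they are in parallel and share one voltage V; the full source current 10 A splits among them.
1/R_par = 1/1300 + 1/6.8 + 1/56 = 0.1657 S  =>  R_par = 6.036 Ω
V = I × R_par = 10 × 6.036 = 60.36 V
I_R1 = V/R1 = 60.36/1300 = 0.04643 A

Final answer: 0.04643 A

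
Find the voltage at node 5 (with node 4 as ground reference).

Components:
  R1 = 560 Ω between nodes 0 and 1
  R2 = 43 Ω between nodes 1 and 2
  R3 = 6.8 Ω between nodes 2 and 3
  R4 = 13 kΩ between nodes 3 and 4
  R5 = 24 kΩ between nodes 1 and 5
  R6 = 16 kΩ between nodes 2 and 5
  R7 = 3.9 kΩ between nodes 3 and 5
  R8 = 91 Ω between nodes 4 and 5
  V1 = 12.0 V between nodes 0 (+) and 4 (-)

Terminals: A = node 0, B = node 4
Nodal analysis, taking node 4 as the 0 V reference.
Source V1 fixes V_0 = 12 V.
KCL at each unknown node (sum of currents leaving = 0; resistances in Ω):
  Node 1: (V_1 - 12)/560 + (V_1 - V_2)/43 + (V_1 - V_5)/24000 = 0
  Node 2: (V_2 - V_1)/43 + (V_2 - V_3)/6.8 + (V_2 - V_5)/16000 = 0
  Node 3: (V_3 - V_2)/6.8 + (V_3 - 0)/13000 + (V_3 - V_5)/3900 = 0
  Node 5: (V_5 - V_1)/24000 + (V_5 - V_2)/16000 + (V_5 - V_3)/3900 + (V_5 - 0)/91 = 0
Collecting terms (coefficients in siemens):
  0.02508·V_1 - 0.02326·V_2 - 0.00004167·V_5 = 0.02143
  0.1704·V_2 - 0.02326·V_1 - 0.1471·V_3 - 0.0000625·V_5 = 0
  0.1474·V_3 - 0.1471·V_2 - 0.0002564·V_5 = 0
  0.01135·V_5 - 0.00004167·V_1 - 0.0000625·V_2 - 0.0002564·V_3 = 0
Solving these 4 simultaneous equations (Gaussian elimination) gives:
  V_1 = 9.719 V, V_2 = 9.561 V, V_3 = 9.54 V, V_5 = 0.3039 V
The requested potential is V_5 = 0.3039 V.

Final answer: V_5 = 0.3039 V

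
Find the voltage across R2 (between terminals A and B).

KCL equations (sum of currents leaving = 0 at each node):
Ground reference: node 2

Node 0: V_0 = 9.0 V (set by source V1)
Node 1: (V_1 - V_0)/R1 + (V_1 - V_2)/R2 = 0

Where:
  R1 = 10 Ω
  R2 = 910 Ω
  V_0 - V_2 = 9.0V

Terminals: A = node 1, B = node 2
R1 and R2 are in series across V1 (node 0 → node 1 → node 2), and the output A–B is taken across R2, so this is a voltage divider.
Series current: I = V1/(R1 + R2) = 9/(10 + 910) = 9/920 = 0.009783 A
V_R2 = I × R2 = V1 × R2/(R1 + R2) = 9 × 910/920 = 8.902 V

Final answer: 8.902 V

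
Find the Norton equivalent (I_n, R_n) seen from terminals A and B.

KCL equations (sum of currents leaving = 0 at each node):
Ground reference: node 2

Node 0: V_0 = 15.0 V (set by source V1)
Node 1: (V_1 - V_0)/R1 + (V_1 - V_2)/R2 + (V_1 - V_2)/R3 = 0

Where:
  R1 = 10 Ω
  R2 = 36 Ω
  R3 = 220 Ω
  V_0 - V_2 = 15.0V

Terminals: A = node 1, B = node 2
Find the Thévenin equivalent first; then I_n = V_th/R_th and R_n = R_th.
Step 1 — V_th is the open-circuit voltage V_A - V_B (nothing connected across the terminals).
Nodal analysis, taking node 2 as the 0 V reference.
Source V1 fixes V_0 = 15 V.
KCL at each unknown node (sum of currents leaving = 0; resistances in Ω):
  Node 1: (V_1 - 15)/10 + (V_1 - 0)/36 + (V_1 - 0)/220 = 0
Collecting terms: 0.1323 × V_1 = 1.5  =>  V_1 = 11.34 V
V_th = V_1 - V_2 = 11.34 - 0 = 11.34 V
Step 2 — R_th: zero the source — replace V1 by a short circuit (node 2 merges into node 0) — and find the resistance seen between A (node 1) and B (node 0).
Reduce the network between node 1 (A) and node 0 (B) by series/parallel combination:
  Rp1 = R1 ‖ R2 ‖ R3 (parallel, all between nodes 0 and 1) = 1/(1/10 + 1/36 + 1/220) = 7.557 Ω
R_th = 7.557 Ω
I_n = V_th/R_th = 11.34/7.557 = 1.5 A, and R_n = R_th = 7.557 Ω

Final answer: I_n = 1.5 A, R_n = 7.557 Ω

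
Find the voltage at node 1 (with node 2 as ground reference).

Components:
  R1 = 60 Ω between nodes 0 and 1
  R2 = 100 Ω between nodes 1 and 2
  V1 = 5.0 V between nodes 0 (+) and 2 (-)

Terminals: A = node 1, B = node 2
Nodal analysis, taking node 2 as the 0 V reference.
Source V1 fixes V_0 = 5 V.
KCL at each unknown node (sum of currents leaving = 0; resistances in Ω):
  Node 1: (V_1 - 5)/60 + (V_1 - 0)/100 = 0
Collecting terms: 0.02667 × V_1 = 0.08333  =>  V_1 = 3.125 V
The requested potential is V_1 = 3.125 V.

Final answer: V_1 = 3.125 V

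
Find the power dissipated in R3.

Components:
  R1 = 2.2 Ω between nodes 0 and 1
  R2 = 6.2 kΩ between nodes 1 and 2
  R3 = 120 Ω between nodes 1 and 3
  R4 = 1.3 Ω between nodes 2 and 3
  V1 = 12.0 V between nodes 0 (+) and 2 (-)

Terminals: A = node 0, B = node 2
Nodal analysis, taking node 2 as the 0 V reference.
Source V1 fixes V_0 = 12 V.
KCL at each unknown node (sum of currents leaving = 0; resistances in Ω):
  Node 1: (V_1 - 12)/2.2 + (V_1 - 0)/6200 + (V_1 - V_3)/120 = 0
  Node 3: (V_3 - V_1)/120 + (V_3 - 0)/1.3 = 0
Collecting terms (coefficients in siemens):
  0.463·V_1 - 0.008333·V_3 = 5.455
  0.7776·V_3 - 0.008333·V_1 = 0
Determinant D = (0.463)(0.7776) - (-0.008333)(-0.008333) = 0.36
V_1 = [(5.455)(0.7776) - (-0.008333)(0)]/D = 11.78 V
V_3 = [(0.463)(0) - (5.455)(-0.008333)]/D = 0.1263 V
I_R3 = (V_1 - V_3)/R3 = (11.78 - 0.1263)/120 = 0.09713 A
P_R3 = I_R3² × R3 = (0.09713)² × 120 = 1.132 W

Final answer: 1.132 W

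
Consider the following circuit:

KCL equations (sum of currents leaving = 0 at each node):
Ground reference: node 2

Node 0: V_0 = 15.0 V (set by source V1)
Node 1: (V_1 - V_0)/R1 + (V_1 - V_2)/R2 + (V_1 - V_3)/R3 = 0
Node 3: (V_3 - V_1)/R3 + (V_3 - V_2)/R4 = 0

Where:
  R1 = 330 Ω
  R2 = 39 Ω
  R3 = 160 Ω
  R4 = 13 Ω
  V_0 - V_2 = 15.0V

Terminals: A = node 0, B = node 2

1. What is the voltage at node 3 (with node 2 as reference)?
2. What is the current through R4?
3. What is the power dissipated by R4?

Nodal analysis, taking node 2 as the 0 V reference.
Source V1 fixes V_0 = 15 V.
KCL at each unknown node (sum of currents leaving = 0; resistances in Ω):
  Node 1: (V_1 - 15)/330 + (V_1 - 0)/39 + (V_1 - V_3)/160 = 0
  Node 3: (V_3 - V_1)/160 + (V_3 - 0)/13 = 0
Collecting terms (coefficients in siemens):
  0.03492·V_1 - 0.00625·V_3 = 0.04545
  0.08317·V_3 - 0.00625·V_1 = 0
Determinant D = (0.03492)(0.08317) - (-0.00625)(-0.00625) = 0.002865
V_1 = [(0.04545)(0.08317) - (-0.00625)(0)]/D = 1.319 V
V_3 = [(0.03492)(0) - (0.04545)(-0.00625)]/D = 0.09914 V
Part 1:
  Read off the nodal solution: V_3 = 0.09914 V
Part 2:
  I_R4 = (V_2 - V_3)/R4 = (0 - 0.09914)/13 = -0.007626 A
  Magnitude: I_R4 = 0.007626 A
Part 3:
  I_R4 = (V_2 - V_3)/R4 = (0 - 0.09914)/13 = -0.007626 A
  P_R4 = I_R4² × R4 = (-0.007626)² × 13 = 0.0007561 W

Final answers:
1. V_3 = 0.09914 V
2. I_R4 = 0.007626 A
3. P_R4 = 0.0007561 W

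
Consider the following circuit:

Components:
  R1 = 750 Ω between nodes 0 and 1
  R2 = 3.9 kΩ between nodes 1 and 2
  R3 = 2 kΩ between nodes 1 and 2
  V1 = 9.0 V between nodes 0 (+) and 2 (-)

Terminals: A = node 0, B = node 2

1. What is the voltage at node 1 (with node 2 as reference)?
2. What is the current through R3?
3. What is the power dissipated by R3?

Nodal analysis, taking node 2 as the 0 V reference.
Source V1 fixes V_0 = 9 V.
KCL at each unknown node (sum of currents leaving = 0; resistances in Ω):
  Node 1: (V_1 - 9)/750 + (V_1 - 0)/3900 + (V_1 - 0)/2000 = 0
Collecting terms: 0.00209 × V_1 = 0.012  =>  V_1 = 5.742 V
Part 1:
  Read off the nodal solution: V_1 = 5.742 V
Part 2:
  I_R3 = (V_1 - V_2)/R3 = (5.742 - 0)/2000 = 0.002871 A
  Magnitude: I_R3 = 0.002871 A
Part 3:
  I_R3 = (V_1 - V_2)/R3 = (5.742 - 0)/2000 = 0.002871 A
  P_R3 = I_R3² × R3 = (0.002871)² × 2000 = 0.01649 W

Final answers:
1. V_1 = 5.742 V
2. I_R3 = 0.002871 A
3. P_R3 = 0.01649 W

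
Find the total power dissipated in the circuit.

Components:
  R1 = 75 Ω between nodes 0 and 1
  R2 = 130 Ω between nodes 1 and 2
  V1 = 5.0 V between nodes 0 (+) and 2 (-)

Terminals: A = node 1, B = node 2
Nodal analysis, taking node 2 as the 0 V reference.
Source V1 fixes V_0 = 5 V.
KCL at each unknown node (sum of currents leaving = 0; resistances in Ω):
  Node 1: (V_1 - 5)/75 + (V_1 - 0)/130 = 0
Collecting terms: 0.02103 × V_1 = 0.06667  =>  V_1 = 3.171 V
Power in each resistor, P = (ΔV)²/R:
  P_R1 = (5 - 3.171)²/75 = 0.04462 W
  P_R2 = (3.171 - 0)²/130 = 0.07733 W
P_total = P_R1 + P_R2 = 0.122 W

Final answer: 0.122 W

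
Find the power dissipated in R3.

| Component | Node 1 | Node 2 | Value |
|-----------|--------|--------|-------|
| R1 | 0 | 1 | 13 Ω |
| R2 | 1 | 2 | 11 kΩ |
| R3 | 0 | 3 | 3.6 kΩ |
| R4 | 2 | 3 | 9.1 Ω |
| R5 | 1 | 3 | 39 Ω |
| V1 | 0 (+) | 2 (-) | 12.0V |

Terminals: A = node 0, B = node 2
Nodal analysis, taking node 2 as the 0 V reference.
Source V1 fixes V_0 = 12 V.
KCL at each unknown node (sum of currents leaving = 0; resistances in Ω):
  Node 1: (V_1 - 12)/13 + (V_1 - 0)/11000 + (V_1 - V_3)/39 = 0
  Node 3: (V_3 - 12)/3600 + (V_3 - 0)/9.1 + (V_3 - V_1)/39 = 0
Collecting terms (coefficients in siemens):
  0.1027·V_1 - 0.02564·V_3 = 0.9231
  0.1358·V_3 - 0.02564·V_1 = 0.003333
Determinant D = (0.1027)(0.1358) - (-0.02564)(-0.02564) = 0.01328
V_1 = [(0.9231)(0.1358) - (-0.02564)(0.003333)]/D = 9.444 V
V_3 = [(0.1027)(0.003333) - (0.9231)(-0.02564)]/D = 1.807 V
I_R3 = (V_0 - V_3)/R3 = (12 - 1.807)/3600 = 0.002831 A
P_R3 = I_R3² × R3 = (0.002831)² × 3600 = 0.02886 W

Final answer: 0.02886 W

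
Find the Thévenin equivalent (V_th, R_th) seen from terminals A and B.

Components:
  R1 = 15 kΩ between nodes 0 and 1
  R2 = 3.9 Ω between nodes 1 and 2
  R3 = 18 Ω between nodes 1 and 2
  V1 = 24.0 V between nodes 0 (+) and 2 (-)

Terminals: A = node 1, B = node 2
Step 1 — V_th is the open-circuit voltage V_A - V_B (nothing connected across the terminals).
Nodal analysis, taking node 2 as the 0 V reference.
Source V1 fixes V_0 = 24 V.
KCL at each unknown node (sum of currents leaving = 0; resistances in Ω):
  Node 1: (V_1 - 24)/15000 + (V_1 - 0)/3.9 + (V_1 - 0)/18 = 0
Collecting terms: 0.312 × V_1 = 0.0016  =>  V_1 = 0.005128 V
V_th = V_1 - V_2 = 0.005128 - 0 = 0.005128 V
Step 2 — R_th: zero the source — replace V1 by a short circuit (node 2 merges into node 0) — and find the resistance seen between A (node 1) and B (node 0).
Reduce the network between node 1 (A) and node 0 (B) by series/parallel combination:
  Rp1 = R1 ‖ R2 ‖ R3 (parallel, all between nodes 0 and 1) = 1/(1/15000 + 1/3.9 + 1/18) = 3.205 Ω
R_th = 3.205 Ω

Final answer: V_th = 0.005128 V, R_th = 3.205 Ω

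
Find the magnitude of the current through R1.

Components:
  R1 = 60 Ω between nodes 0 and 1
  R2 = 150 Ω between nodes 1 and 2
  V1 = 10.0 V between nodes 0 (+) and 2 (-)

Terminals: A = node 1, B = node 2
Nodal analysis, taking node 2 as the 0 V reference.
Source V1 fixes V_0 = 10 V.
KCL at each unknown node (sum of currents leaving = 0; resistances in Ω):
  Node 1: (V_1 - 10)/60 + (V_1 - 0)/150 = 0
Collecting terms: 0.02333 × V_1 = 0.1667  =>  V_1 = 7.143 V
I_R1 = (V_0 - V_1)/R1 = (10 - 7.143)/60 = 0.04762 A
|I_R1| = 0.04762 A

Final answer: |I_R1| = 0.04762 A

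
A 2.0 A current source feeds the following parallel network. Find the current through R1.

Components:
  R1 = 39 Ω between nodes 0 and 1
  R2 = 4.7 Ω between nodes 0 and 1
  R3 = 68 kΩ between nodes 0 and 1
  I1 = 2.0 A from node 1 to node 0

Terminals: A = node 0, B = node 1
All resistors sit directly between nodes 0 and 1, so they are in parallel and share one voltage V; the full source current 2 A splits among them.
1/R_par = 1/39 + 1/4.7 + 1/68000 = 0.2384 S  =>  R_par = 4.194 Ω
V = I × R_par = 2 × 4.194 = 8.388 V
I_R1 = V/R1 = 8.388/39 = 0.2151 A

Final answer: 0.2151 A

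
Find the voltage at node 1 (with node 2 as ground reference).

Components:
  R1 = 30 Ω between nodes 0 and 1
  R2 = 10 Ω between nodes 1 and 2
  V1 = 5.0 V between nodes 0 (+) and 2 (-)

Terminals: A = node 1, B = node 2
Nodal analysis, taking node 2 as the 0 V reference.
Source V1 fixes V_0 = 5 V.
KCL at each unknown node (sum of currents leaving = 0; resistances in Ω):
  Node 1: (V_1 - 5)/30 + (V_1 - 0)/10 = 0
Collecting terms: 0.1333 × V_1 = 0.1667  =>  V_1 = 1.25 V
The requested potential is V_1 = 1.25 V.

Final answer: V_1 = 1.25 V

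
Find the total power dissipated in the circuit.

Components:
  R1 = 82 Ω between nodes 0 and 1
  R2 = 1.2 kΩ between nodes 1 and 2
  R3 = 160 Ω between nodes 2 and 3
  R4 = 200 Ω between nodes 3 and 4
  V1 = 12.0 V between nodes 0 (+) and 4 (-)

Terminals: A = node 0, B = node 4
Nodal analysis, taking node 4 as the 0 V reference.
Source V1 fixes V_0 = 12 V.
KCL at each unknown node (sum of currents leaving = 0; resistances in Ω):
  Node 1: (V_1 - 12)/82 + (V_1 - V_2)/1200 = 0
  Node 2: (V_2 - V_1)/1200 + (V_2 - V_3)/160 = 0
  Node 3: (V_3 - V_2)/160 + (V_3 - 0)/200 = 0
Collecting terms (coefficients in siemens):
  0.01303·V_1 - 0.0008333·V_2 = 0.1463
  0.007083·V_2 - 0.0008333·V_1 - 0.00625·V_3 = 0
  0.01125·V_3 - 0.00625·V_2 = 0
Solving these 3 simultaneous equations (Gaussian elimination) gives:
  V_1 = 11.4 V, V_2 = 2.631 V, V_3 = 1.462 V
Power in each resistor, P = (ΔV)²/R:
  P_R1 = (12 - 11.4)²/82 = 0.00438 W
  P_R2 = (11.4 - 2.631)²/1200 = 0.06409 W
  P_R3 = (2.631 - 1.462)²/160 = 0.008545 W
  P_R4 = (1.462 - 0)²/200 = 0.01068 W
P_total = P_R1 + P_R2 + P_R3 + P_R4 = 0.0877 W

Final answer: 0.0877 W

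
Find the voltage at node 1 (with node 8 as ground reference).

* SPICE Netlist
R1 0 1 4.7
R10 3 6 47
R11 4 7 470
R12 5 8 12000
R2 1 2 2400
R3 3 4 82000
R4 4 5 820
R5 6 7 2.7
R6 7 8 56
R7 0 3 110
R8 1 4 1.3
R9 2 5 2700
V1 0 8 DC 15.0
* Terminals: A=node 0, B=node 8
Nodal analysis, taking node 8 as the 0 V reference.
Source V1 fixes V_0 = 15 V.
KCL at each unknown node (sum of currents leaving = 0; resistances in Ω):
  Node 1: (V_1 - 15)/4.7 + (V_1 - V_2)/2400 + (V_1 - V_4)/1.3 = 0
  Node 2: (V_2 - V_1)/2400 + (V_2 - V_5)/2700 = 0
  Node 3: (V_3 - V_4)/82000 + (V_3 - 15)/110 + (V_3 - V_6)/47 = 0
  Node 4: (V_4 - V_3)/82000 + (V_4 - V_5)/820 + (V_4 - V_1)/1.3 + (V_4 - V_7)/470 = 0
  Node 5: (V_5 - V_4)/820 + (V_5 - V_2)/2700 + (V_5 - 0)/12000 = 0
  Node 6: (V_6 - V_7)/2.7 + (V_6 - V_3)/47 = 0
  Node 7: (V_7 - V_6)/2.7 + (V_7 - 0)/56 + (V_7 - V_4)/470 = 0
Collecting terms (coefficients in siemens):
  0.9824·V_1 - 0.0004167·V_2 - 0.7692·V_4 = 3.191
  0.000787·V_2 - 0.0004167·V_1 - 0.0003704·V_5 = 0
  0.03038·V_3 - 0.0000122·V_4 - 0.02128·V_6 = 0.1364
  0.7726·V_4 - 0.7692·V_1 - 0.0000122·V_3 - 0.00122·V_5 - 0.002128·V_7 = 0
  0.001673·V_5 - 0.0003704·V_2 - 0.00122·V_4 = 0
  0.3916·V_6 - 0.02128·V_3 - 0.3704·V_7 = 0
  0.3904·V_7 - 0.002128·V_4 - 0.3704·V_6 = 0
Solving these 7 simultaneous equations (Gaussian elimination) gives:
  V_1 = 14.89 V, V_2 = 14.49 V, V_3 = 7.967 V, V_4 = 14.86 V
  V_5 = 14.04 V, V_6 = 4.959 V, V_7 = 4.786 V
The requested potential is V_1 = 14.89 V.

Final answer: V_1 = 14.89 V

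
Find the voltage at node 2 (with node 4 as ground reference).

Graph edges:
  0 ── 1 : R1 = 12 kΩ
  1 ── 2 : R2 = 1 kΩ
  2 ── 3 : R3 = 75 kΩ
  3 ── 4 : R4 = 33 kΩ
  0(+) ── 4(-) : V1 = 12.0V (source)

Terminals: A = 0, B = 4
Nodal analysis, taking node 4 as the 0 V reference.
Source V1 fixes V_0 = 12 V.
KCL at each unknown node (sum of currents leaving = 0; resistances in Ω):
  Node 1: (V_1 - 12)/12000 + (V_1 - V_2)/1000 = 0
  Node 2: (V_2 - V_1)/1000 + (V_2 - V_3)/75000 = 0
  Node 3: (V_3 - V_2)/75000 + (V_3 - 0)/33000 = 0
Collecting terms (coefficients in siemens):
  0.001083·V_1 - 0.001·V_2 = 0.001
  0.001013·V_2 - 0.001·V_1 - 0.00001333·V_3 = 0
  0.00004364·V_3 - 0.00001333·V_2 = 0
Solving these 3 simultaneous equations (Gaussian elimination) gives:
  V_1 = 10.81 V, V_2 = 10.71 V, V_3 = 3.273 V
The requested potential is V_2 = 10.71 V.

Final answer: V_2 = 10.71 V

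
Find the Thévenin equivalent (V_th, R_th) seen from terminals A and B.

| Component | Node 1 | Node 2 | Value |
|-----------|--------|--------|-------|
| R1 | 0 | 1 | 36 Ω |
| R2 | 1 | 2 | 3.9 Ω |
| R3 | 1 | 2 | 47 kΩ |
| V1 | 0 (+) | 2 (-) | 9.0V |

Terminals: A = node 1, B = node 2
Step 1 — V_th is the open-circuit voltage V_A - V_B (nothing connected across the terminals).
Nodal analysis, taking node 2 as the 0 V reference.
Source V1 fixes V_0 = 9 V.
KCL at each unknown node (sum of currents leaving = 0; resistances in Ω):
  Node 1: (V_1 - 9)/36 + (V_1 - 0)/3.9 + (V_1 - 0)/47000 = 0
Collecting terms: 0.2842 × V_1 = 0.25  =>  V_1 = 0.8796 V
V_th = V_1 - V_2 = 0.8796 - 0 = 0.8796 V
Step 2 — R_th: zero the source — replace V1 by a short circuit (node 2 merges into node 0) — and find the resistance seen between A (node 1) and B (node 0).
Reduce the network between node 1 (A) and node 0 (B) by series/parallel combination:
  Rp1 = R1 ‖ R2 ‖ R3 (parallel, all between nodes 0 and 1) = 1/(1/36 + 1/3.9 + 1/47000) = 3.519 Ω
R_th = 3.519 Ω

Final answer: V_th = 0.8796 V, R_th = 3.519 Ω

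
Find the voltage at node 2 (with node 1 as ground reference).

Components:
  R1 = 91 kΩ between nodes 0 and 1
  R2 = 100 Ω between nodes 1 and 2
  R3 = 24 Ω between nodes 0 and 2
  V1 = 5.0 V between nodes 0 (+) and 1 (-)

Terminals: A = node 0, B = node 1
Nodal analysis, taking node 1 as the 0 V reference.
Source V1 fixes V_0 = 5 V.
KCL at each unknown node (sum of currents leaving = 0; resistances in Ω):
  Node 2: (V_2 - 0)/100 + (V_2 - 5)/24 = 0
Collecting terms: 0.05167 × V_2 = 0.2083  =>  V_2 = 4.032 V
The requested potential is V_2 = 4.032 V.

Final answer: V_2 = 4.032 V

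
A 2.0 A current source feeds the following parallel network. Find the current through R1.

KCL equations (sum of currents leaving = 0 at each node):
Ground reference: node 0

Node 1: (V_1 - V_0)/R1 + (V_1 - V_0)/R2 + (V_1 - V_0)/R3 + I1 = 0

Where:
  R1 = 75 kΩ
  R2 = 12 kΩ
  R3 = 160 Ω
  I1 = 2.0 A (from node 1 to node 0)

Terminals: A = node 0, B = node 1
All resistors sit directly between nodes 0 and 1, so they are in parallel and share one voltage V; the full source current 2 A splits among them.
1/R_par = 1/75000 + 1/12000 + 1/160 = 0.006347 S  =>  R_par = 157.6 Ω
V = I × R_par = 2 × 157.6 = 315.1 V
I_R1 = V/R1 = 315.1/75000 = 0.004202 A

Final answer: 0.004202 A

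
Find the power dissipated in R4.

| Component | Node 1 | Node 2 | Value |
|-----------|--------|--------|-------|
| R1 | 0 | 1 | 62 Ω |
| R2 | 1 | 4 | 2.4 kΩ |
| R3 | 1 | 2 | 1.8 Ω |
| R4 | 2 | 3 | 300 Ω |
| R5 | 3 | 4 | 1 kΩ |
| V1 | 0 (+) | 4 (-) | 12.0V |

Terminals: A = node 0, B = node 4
Nodal analysis, taking node 4 as the 0 V reference.
Source V1 fixes V_0 = 12 V.
KCL at each unknown node (sum of currents leaving = 0; resistances in Ω):
  Node 1: (V_1 - 12)/62 + (V_1 - 0)/2400 + (V_1 - V_2)/1.8 = 0
  Node 2: (V_2 - V_1)/1.8 + (V_2 - V_3)/300 = 0
  Node 3: (V_3 - V_2)/300 + (V_3 - 0)/1000 = 0
Collecting terms (coefficients in siemens):
  0.5721·V_1 - 0.5556·V_2 = 0.1935
  0.5589·V_2 - 0.5556·V_1 - 0.003333·V_3 = 0
  0.004333·V_3 - 0.003333·V_2 = 0
Solving these 3 simultaneous equations (Gaussian elimination) gives:
  V_1 = 11.18 V, V_2 = 11.16 V, V_3 = 8.587 V
I_R4 = (V_2 - V_3)/R4 = (11.16 - 8.587)/300 = 0.008587 A
P_R4 = I_R4² × R4 = (0.008587)² × 300 = 0.02212 W

Final answer: 0.02212 W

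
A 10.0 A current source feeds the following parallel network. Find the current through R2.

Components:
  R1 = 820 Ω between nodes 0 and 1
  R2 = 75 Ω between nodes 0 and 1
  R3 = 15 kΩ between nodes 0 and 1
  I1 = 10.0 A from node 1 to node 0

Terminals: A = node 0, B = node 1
All resistors sit directly between nodes 0 and 1, so they are in parallel and share one voltage V; the full source current 10 A splits among them.
1/R_par = 1/820 + 1/75 + 1/15000 = 0.01462 S  =>  R_par = 68.4 Ω
V = I × R_par = 10 × 68.4 = 684 V
I_R2 = V/R2 = 684/75 = 9.12 A

Final answer: 9.12 A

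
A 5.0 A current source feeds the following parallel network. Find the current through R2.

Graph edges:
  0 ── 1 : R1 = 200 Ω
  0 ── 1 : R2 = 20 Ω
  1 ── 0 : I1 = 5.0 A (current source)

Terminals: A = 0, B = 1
All resistors sit directly between nodes 0 and 1, so they are in parallel and share one voltage V; the full source current 5 A splits among them.
1/R_par = 1/200 + 1/20 = 0.055 S  =>  R_par = 18.18 Ω
V = I × R_par = 5 × 18.18 = 90.91 V
I_R2 = V/R2 = 90.91/20 = 4.545 A

Final answer: 4.545 A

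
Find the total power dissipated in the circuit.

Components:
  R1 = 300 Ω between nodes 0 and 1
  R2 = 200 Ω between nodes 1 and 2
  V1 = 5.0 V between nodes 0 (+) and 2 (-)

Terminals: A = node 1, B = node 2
Nodal analysis, taking node 2 as the 0 V reference.
Source V1 fixes V_0 = 5 V.
KCL at each unknown node (sum of currents leaving = 0; resistances in Ω):
  Node 1: (V_1 - 5)/300 + (V_1 - 0)/200 = 0
Collecting terms: 0.008333 × V_1 = 0.01667  =>  V_1 = 2 V
Power in each resistor, P = (ΔV)²/R:
  P_R1 = (5 - 2)²/300 = 0.03 W
  P_R2 = (2 - 0)²/200 = 0.02 W
P_total = P_R1 + P_R2 = 0.05 W

Final answer: 0.05 W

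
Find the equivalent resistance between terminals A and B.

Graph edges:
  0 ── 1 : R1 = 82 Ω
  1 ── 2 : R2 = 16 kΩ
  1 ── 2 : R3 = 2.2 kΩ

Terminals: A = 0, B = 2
Reduce the network between node 0 (A) and node 2 (B) by series/parallel combination:
  Rp1 = R2 ‖ R3 (parallel, both between nodes 1 and 2) = 1/(1/16000 + 1/2200) = 1934 Ω
  Rs1 = R1 + Rp1 (series, joined only at node 1) = 82 + 1934 = 2016 Ω
R_eq = 2.016 kΩ

Final answer: 2.016 kΩ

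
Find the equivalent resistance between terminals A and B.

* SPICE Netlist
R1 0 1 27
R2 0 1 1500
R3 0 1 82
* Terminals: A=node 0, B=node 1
Reduce the network between node 0 (A) and node 1 (B) by series/parallel combination:
  Rp1 = R1 ‖ R2 ‖ R3 (parallel, all between nodes 0 and 1) = 1/(1/27 + 1/1500 + 1/82) = 20.04 Ω
R_eq = 20.04 Ω

Final answer: 20.04 Ω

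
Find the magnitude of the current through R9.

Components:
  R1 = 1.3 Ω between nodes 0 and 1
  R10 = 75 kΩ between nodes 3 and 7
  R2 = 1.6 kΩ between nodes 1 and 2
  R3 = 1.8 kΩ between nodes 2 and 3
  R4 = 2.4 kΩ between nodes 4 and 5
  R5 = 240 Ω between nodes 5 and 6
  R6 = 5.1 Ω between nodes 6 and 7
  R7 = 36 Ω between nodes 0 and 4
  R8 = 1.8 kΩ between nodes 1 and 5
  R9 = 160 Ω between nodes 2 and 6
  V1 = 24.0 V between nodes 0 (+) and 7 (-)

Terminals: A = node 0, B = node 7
Nodal analysis, taking node 7 as the 0 V reference.
Source V1 fixes V_0 = 24 V.
KCL at each unknown node (sum of currents leaving = 0; resistances in Ω):
  Node 1: (V_1 - 24)/1.3 + (V_1 - V_2)/1600 + (V_1 - V_5)/1800 = 0
  Node 2: (V_2 - V_1)/1600 + (V_2 - V_3)/1800 + (V_2 - V_6)/160 = 0
  Node 3: (V_3 - V_2)/1800 + (V_3 - 0)/75000 = 0
  Node 4: (V_4 - V_5)/2400 + (V_4 - 24)/36 = 0
  Node 5: (V_5 - V_4)/2400 + (V_5 - V_6)/240 + (V_5 - V_1)/1800 = 0
  Node 6: (V_6 - V_5)/240 + (V_6 - 0)/5.1 + (V_6 - V_2)/160 = 0
Collecting terms (coefficients in siemens):
  0.7704·V_1 - 0.000625·V_2 - 0.0005556·V_5 = 18.46
  0.007431·V_2 - 0.000625·V_1 - 0.0005556·V_3 - 0.00625·V_6 = 0
  0.0005689·V_3 - 0.0005556·V_2 = 0
  0.02819·V_4 - 0.0004167·V_5 = 0.6667
  0.005139·V_5 - 0.0005556·V_1 - 0.0004167·V_4 - 0.004167·V_6 = 0
  0.2065·V_6 - 0.00625·V_2 - 0.004167·V_5 = 0
Solving these 6 simultaneous equations (Gaussian elimination) gives:
  V_1 = 23.97 V, V_2 = 2.324 V, V_3 = 2.269 V, V_4 = 23.71 V
  V_5 = 4.647 V, V_6 = 0.1641 V
I_R9 = (V_2 - V_6)/R9 = (2.324 - 0.1641)/160 = 0.0135 A
|I_R9| = 0.0135 A

Final answer: |I_R9| = 0.0135 A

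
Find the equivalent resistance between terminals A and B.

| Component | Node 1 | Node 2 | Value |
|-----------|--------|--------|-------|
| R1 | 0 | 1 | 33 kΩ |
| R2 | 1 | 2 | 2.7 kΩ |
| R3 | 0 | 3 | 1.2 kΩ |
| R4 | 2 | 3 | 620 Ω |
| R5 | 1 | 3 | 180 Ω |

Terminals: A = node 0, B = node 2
The network is not a plain series/parallel combination. Inject a 1 A test current into terminal A (node 0) and return it from terminal B (node 2); then R_eq = V_A / (1 A).
Nodal analysis, taking node 2 as the 0 V reference.
Current source I_test pushes 1 A into node 0 and draws it out of node 2.
KCL at each unknown node (sum of currents leaving = 0; resistances in Ω):
  Node 0: (V_0 - V_1)/33000 + (V_0 - V_3)/1200 - 1 = 0
  Node 1: (V_1 - V_0)/33000 + (V_1 - 0)/2700 + (V_1 - V_3)/180 = 0
  Node 3: (V_3 - V_0)/1200 + (V_3 - V_1)/180 + (V_3 - 0)/620 = 0
Collecting terms (coefficients in siemens):
  0.0008636·V_0 - 0.0000303·V_1 - 0.0008333·V_3 = 1
  0.005956·V_1 - 0.0000303·V_0 - 0.005556·V_3 = 0
  0.008002·V_3 - 0.0008333·V_0 - 0.005556·V_1 = 0
Solving these 3 simultaneous equations (Gaussian elimination) gives:
  V_0 = 1666 V, V_1 = 483.3 V, V_3 = 509 V
R_eq = V_0 / 1 A = 1666 Ω = 1.666 kΩ

Final answer: 1.666 kΩ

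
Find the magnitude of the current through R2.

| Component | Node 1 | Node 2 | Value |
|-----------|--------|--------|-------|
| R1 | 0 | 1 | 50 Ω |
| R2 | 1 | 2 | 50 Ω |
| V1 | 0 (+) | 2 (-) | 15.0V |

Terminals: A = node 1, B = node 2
Nodal analysis, taking node 2 as the 0 V reference.
Source V1 fixes V_0 = 15 V.
KCL at each unknown node (sum of currents leaving = 0; resistances in Ω):
  Node 1: (V_1 - 15)/50 + (V_1 - 0)/50 = 0
Collecting terms: 0.04 × V_1 = 0.3  =>  V_1 = 7.5 V
I_R2 = (V_1 - V_2)/R2 = (7.5 - 0)/50 = 0.15 A
|I_R2| = 0.15 A

Final answer: |I_R2| = 0.15 A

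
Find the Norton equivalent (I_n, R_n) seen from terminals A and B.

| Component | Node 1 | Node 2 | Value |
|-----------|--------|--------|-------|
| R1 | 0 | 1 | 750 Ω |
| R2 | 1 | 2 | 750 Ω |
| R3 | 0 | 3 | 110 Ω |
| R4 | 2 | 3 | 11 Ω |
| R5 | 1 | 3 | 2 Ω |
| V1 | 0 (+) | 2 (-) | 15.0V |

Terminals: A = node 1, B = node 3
Find the Thévenin equivalent first; then I_n = V_th/R_th and R_n = R_th.
Step 1 — V_th is the open-circuit voltage V_A - V_B (nothing connected across the terminals).
Nodal analysis, taking node 2 as the 0 V reference.
Source V1 fixes V_0 = 15 V.
KCL at each unknown node (sum of currents leaving = 0; resistances in Ω):
  Node 1: (V_1 - 15)/750 + (V_1 - 0)/750 + (V_1 - V_3)/2 = 0
  Node 3: (V_3 - 15)/110 + (V_3 - 0)/11 + (V_3 - V_1)/2 = 0
Collecting terms (coefficients in siemens):
  0.5027·V_1 - 0.5·V_3 = 0.02
  0.6·V_3 - 0.5·V_1 = 0.1364
Determinant D = (0.5027)(0.6) - (-0.5)(-0.5) = 0.0516
V_1 = [(0.02)(0.6) - (-0.5)(0.1364)]/D = 1.554 V
V_3 = [(0.5027)(0.1364) - (0.02)(-0.5)]/D = 1.522 V
V_th = V_1 - V_3 = 1.554 - 1.522 = 0.03171 V
Step 2 — R_th: zero the source — replace V1 by a short circuit (node 2 merges into node 0) — and find the resistance seen between A (node 1) and B (node 3).
Reduce the network between node 1 (A) and node 3 (B) by series/parallel combination:
  Rp1 = R1 ‖ R2 (parallel, both between nodes 0 and 1) = 1/(1/750 + 1/750) = 375 Ω
  Rp2 = R3 ‖ R4 (parallel, both between nodes 0 and 3) = 1/(1/110 + 1/11) = 10 Ω
  Rs1 = Rp1 + Rp2 (series, joined only at node 0) = 375 + 10 = 385 Ω
  Rp3 = R5 ‖ Rs1 (parallel, both between nodes 1 and 3) = 1/(1/2 + 1/385) = 1.99 Ω
R_th = 1.99 Ω
I_n = V_th/R_th = 0.03171/1.99 = 0.01594 A, and R_n = R_th = 1.99 Ω

Final answer: I_n = 0.01594 A, R_n = 1.99 Ω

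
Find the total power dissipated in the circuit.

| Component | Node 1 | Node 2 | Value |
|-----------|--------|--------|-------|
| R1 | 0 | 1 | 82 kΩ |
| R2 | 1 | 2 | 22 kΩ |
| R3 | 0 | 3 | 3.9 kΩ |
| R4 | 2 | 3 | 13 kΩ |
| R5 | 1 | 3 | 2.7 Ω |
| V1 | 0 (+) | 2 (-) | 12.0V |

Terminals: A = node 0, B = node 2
Nodal analysis, taking node 2 as the 0 V reference.
Source V1 fixes V_0 = 12 V.
KCL at each unknown node (sum of currents leaving = 0; resistances in Ω):
  Node 1: (V_1 - 12)/82000 + (V_1 - 0)/22000 + (V_1 - V_3)/2.7 = 0
  Node 3: (V_3 - 12)/3900 + (V_3 - 0)/13000 + (V_3 - V_1)/2.7 = 0
Collecting terms (coefficients in siemens):
  0.3704·V_1 - 0.3704·V_3 = 0.0001463
  0.3707·V_3 - 0.3704·V_1 = 0.003077
Determinant D = (0.3704)(0.3707) - (-0.3704)(-0.3704) = 0.0001448
V_1 = [(0.0001463)(0.3707) - (-0.3704)(0.003077)]/D = 8.243 V
V_3 = [(0.3704)(0.003077) - (0.0001463)(-0.3704)]/D = 8.244 V
Power in each resistor, P = (ΔV)²/R:
  P_R1 = (12 - 8.243)²/82000 = 0.0001721 W
  P_R2 = (8.243 - 0)²/22000 = 0.003089 W
  P_R3 = (12 - 8.244)²/3900 = 0.003617 W
  P_R4 = (0 - 8.244)²/13000 = 0.005228 W
  P_R5 = (8.243 - 8.244)²/2.7 = 0.000000292 W
P_total = P_R1 + P_R2 + P_R3 + P_R4 + P_R5 = 0.01211 W

Final answer: 0.01211 W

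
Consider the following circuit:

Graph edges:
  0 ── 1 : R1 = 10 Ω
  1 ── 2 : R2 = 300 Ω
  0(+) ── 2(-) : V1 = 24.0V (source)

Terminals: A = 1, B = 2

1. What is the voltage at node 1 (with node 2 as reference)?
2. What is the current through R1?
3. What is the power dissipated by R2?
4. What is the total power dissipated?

Nodal analysis, taking node 2 as the 0 V reference.
Source V1 fixes V_0 = 24 V.
KCL at each unknown node (sum of currents leaving = 0; resistances in Ω):
  Node 1: (V_1 - 24)/10 + (V_1 - 0)/300 = 0
Collecting terms: 0.1033 × V_1 = 2.4  =>  V_1 = 23.23 V
Part 1:
  Read off the nodal solution: V_1 = 23.23 V
Part 2:
  I_R1 = (V_0 - V_1)/R1 = (24 - 23.23)/10 = 0.07742 A
  Magnitude: I_R1 = 0.07742 A
Part 3:
  I_R2 = (V_1 - V_2)/R2 = (23.23 - 0)/300 = 0.07742 A
  P_R2 = I_R2² × R2 = (0.07742)² × 300 = 1.798 W
Part 4:
  Power in each resistor, P = (ΔV)²/R:
    P_R1 = (24 - 23.23)²/10 = 0.05994 W
    P_R2 = (23.23 - 0)²/300 = 1.798 W
  P_total = P_R1 + P_R2 = 1.858 W

Final answers:
1. V_1 = 23.23 V
2. I_R1 = 0.07742 A
3. P_R2 = 1.798 W
4. P_total = 1.858 W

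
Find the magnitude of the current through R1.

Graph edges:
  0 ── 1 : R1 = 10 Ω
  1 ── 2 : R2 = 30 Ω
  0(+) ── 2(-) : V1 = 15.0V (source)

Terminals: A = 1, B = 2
Nodal analysis, taking node 2 as the 0 V reference.
Source V1 fixes V_0 = 15 V.
KCL at each unknown node (sum of currents leaving = 0; resistances in Ω):
  Node 1: (V_1 - 15)/10 + (V_1 - 0)/30 = 0
Collecting terms: 0.1333 × V_1 = 1.5  =>  V_1 = 11.25 V
I_R1 = (V_0 - V_1)/R1 = (15 - 11.25)/10 = 0.375 A
|I_R1| = 0.375 A

Final answer: |I_R1| = 0.375 A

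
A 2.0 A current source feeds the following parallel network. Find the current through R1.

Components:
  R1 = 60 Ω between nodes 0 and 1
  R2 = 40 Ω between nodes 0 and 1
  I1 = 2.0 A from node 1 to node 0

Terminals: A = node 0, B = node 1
All resistors sit directly between nodes 0 and 1, so they are in parallel and share one voltage V; the full source current 2 A splits among them.
1/R_par = 1/60 + 1/40 = 0.04167 S  =>  R_par = 24 Ω
V = I × R_par = 2 × 24 = 48 V
I_R1 = V/R1 = 48/60 = 0.8 A

Final answer: 0.8 A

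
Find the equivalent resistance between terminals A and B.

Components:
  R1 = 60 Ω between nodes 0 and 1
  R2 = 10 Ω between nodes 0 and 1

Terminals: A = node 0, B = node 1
Reduce the network between node 0 (A) and node 1 (B) by series/parallel combination:
  Rp1 = R1 ‖ R2 (parallel, both between nodes 0 and 1) = 1/(1/60 + 1/10) = 8.571 Ω
R_eq = 8.571 Ω

Final answer: 8.571 Ω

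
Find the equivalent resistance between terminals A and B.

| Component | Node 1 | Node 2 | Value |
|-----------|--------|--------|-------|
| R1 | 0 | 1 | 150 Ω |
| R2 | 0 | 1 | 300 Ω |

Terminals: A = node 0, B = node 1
Reduce the network between node 0 (A) and node 1 (B) by series/parallel combination:
  Rp1 = R1 ‖ R2 (parallel, both between nodes 0 and 1) = 1/(1/150 + 1/300) = 100 Ω
R_eq = 100 Ω

Final answer: 100 Ω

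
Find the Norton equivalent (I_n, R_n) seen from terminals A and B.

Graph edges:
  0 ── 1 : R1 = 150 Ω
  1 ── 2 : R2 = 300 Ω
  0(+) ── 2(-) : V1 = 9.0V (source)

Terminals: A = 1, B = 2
Find the Thévenin equivalent first; then I_n = V_th/R_th and R_n = R_th.
Step 1 — V_th is the open-circuit voltage V_A - V_B (nothing connected across the terminals).
Nodal analysis, taking node 2 as the 0 V reference.
Source V1 fixes V_0 = 9 V.
KCL at each unknown node (sum of currents leaving = 0; resistances in Ω):
  Node 1: (V_1 - 9)/150 + (V_1 - 0)/300 = 0
Collecting terms: 0.01 × V_1 = 0.06  =>  V_1 = 6 V
V_th = V_1 - V_2 = 6 - 0 = 6 V
Step 2 — R_th: zero the source — replace V1 by a short circuit (node 2 merges into node 0) — and find the resistance seen between A (node 1) and B (node 0).
Reduce the network between node 1 (A) and node 0 (B) by series/parallel combination:
  Rp1 = R1 ‖ R2 (parallel, both between nodes 0 and 1) = 1/(1/150 + 1/300) = 100 Ω
R_th = 100 Ω
I_n = V_th/R_th = 6/100 = 0.06 A, and R_n = R_th = 100 Ω

Final answer: I_n = 0.06 A, R_n = 100 Ω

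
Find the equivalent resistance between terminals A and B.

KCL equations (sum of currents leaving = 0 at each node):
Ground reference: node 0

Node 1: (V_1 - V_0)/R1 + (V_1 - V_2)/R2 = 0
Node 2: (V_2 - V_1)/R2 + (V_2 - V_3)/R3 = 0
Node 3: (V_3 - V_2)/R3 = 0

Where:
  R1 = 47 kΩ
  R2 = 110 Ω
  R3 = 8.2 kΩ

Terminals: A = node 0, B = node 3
Reduce the network between node 0 (A) and node 3 (B) by series/parallel combination:
  Rs1 = R1 + R2 (series, joined only at node 1) = 47000 + 110 = 47110 Ω
  Rs2 = R3 + Rs1 (series, joined only at node 2) = 8200 + 47110 = 55310 Ω
R_eq = 55.31 kΩ

Final answer: 55.31 kΩ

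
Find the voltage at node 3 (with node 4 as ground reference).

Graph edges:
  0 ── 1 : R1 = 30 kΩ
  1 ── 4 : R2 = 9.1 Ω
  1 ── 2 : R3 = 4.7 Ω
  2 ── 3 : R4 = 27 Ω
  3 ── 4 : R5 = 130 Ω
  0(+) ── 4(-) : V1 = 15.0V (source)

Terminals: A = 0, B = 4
Nodal analysis, taking node 4 as the 0 V reference.
Source V1 fixes V_0 = 15 V.
KCL at each unknown node (sum of currents leaving = 0; resistances in Ω):
  Node 1: (V_1 - 15)/30000 + (V_1 - 0)/9.1 + (V_1 - V_2)/4.7 = 0
  Node 2: (V_2 - V_1)/4.7 + (V_2 - V_3)/27 = 0
  Node 3: (V_3 - V_2)/27 + (V_3 - 0)/130 = 0
Collecting terms (coefficients in siemens):
  0.3227·V_1 - 0.2128·V_2 = 0.0005
  0.2498·V_2 - 0.2128·V_1 - 0.03704·V_3 = 0
  0.04473·V_3 - 0.03704·V_2 = 0
Solving these 3 simultaneous equations (Gaussian elimination) gives:
  V_1 = 0.004306 V, V_2 = 0.004181 V, V_3 = 0.003462 V
The requested potential is V_3 = 0.003462 V.

Final answer: V_3 = 0.003462 V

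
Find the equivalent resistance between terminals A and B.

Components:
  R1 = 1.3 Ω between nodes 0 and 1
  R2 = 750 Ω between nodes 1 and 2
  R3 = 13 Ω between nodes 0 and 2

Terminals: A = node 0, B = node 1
Reduce the network between node 0 (A) and node 1 (B) by series/parallel combination:
  Rs1 = R3 + R2 (series, joined only at node 2) = 13 + 750 = 763 Ω
  Rp1 = R1 ‖ Rs1 (parallel, both between nodes 0 and 1) = 1/(1/1.3 + 1/763) = 1.298 Ω
R_eq = 1.298 Ω

Final answer: 1.298 Ω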